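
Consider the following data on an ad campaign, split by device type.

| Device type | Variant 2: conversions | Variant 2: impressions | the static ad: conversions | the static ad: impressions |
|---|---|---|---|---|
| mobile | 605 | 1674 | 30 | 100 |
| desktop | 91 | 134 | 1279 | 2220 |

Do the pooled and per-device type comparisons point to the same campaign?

No

Mobile: Variant 2 605/1674 = 36.1%, the static ad 30/100 = 30.0% → Variant 2
Desktop: Variant 2 91/134 = 67.9%, the static ad 1279/2220 = 57.6% → Variant 2
Overall: Variant 2 696/1808 = 38.5%, the static ad 1309/2320 = 56.4% → the static ad
Variant 2 wins each device group but the static ad wins overall — the comparison reverses. Variant 2's impressions skew toward mobile, which has a lower base rate.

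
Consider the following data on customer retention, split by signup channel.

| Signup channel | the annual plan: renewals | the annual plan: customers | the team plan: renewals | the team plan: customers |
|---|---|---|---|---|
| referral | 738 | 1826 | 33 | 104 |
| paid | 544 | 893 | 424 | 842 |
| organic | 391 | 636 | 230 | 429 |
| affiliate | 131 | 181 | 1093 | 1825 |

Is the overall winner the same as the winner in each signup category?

No

Referral: the annual plan 738/1826 = 40.4%, the team plan 33/104 = 31.7% → the annual plan
Paid: the annual plan 544/893 = 60.9%, the team plan 424/842 = 50.4% → the annual plan
Organic: the annual plan 391/636 = 61.5%, the team plan 230/429 = 53.6% → the annual plan
Affiliate: the annual plan 131/181 = 72.4%, the team plan 1093/1825 = 59.9% → the annual plan
Overall: the annual plan 1804/3536 = 51.0%, the team plan 1780/3200 = 55.6% → the team plan
The annual plan wins each signup group but the team plan wins overall — the comparison reverses. The annual plan's customers skew toward referral, which has a lower base rate.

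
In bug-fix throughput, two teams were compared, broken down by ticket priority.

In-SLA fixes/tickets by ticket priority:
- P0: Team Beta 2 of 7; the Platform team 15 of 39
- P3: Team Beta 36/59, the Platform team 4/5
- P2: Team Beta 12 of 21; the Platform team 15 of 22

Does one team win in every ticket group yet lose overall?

P0: Team Beta 2/7 = 28.6%, the Platform team 15/39 = 38.5% → the Platform team
P3: Team Beta 36/59 = 61.0%, the Platform team 4/5 = 80.0% → the Platform team
P2: Team Beta 12/21 = 57.1%, the Platform team 15/22 = 68.2% → the Platform team
Overall: Team Beta 50/87 = 57.5%, the Platform team 34/66 = 51.5% → Team Beta
The Platform team wins each ticket group but Team Beta wins overall — the comparison reverses. The Platform team's tickets skew toward P0, which has a lower base rate.

Yes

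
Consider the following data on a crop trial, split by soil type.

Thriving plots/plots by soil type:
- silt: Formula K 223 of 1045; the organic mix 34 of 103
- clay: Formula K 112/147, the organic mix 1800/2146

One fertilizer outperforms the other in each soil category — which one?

the organic mix

Silt: Formula K 223/1045 = 21.3%, the organic mix 34/103 = 33.0% → the organic mix
Clay: Formula K 112/147 = 76.2%, the organic mix 1800/2146 = 83.9% → the organic mix
The organic mix has the higher rate in both groups.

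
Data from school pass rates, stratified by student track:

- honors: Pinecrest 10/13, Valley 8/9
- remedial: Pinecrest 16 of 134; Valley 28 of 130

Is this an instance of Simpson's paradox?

No

Honors: Pinecrest 10/13 = 76.9%, Valley 8/9 = 88.9% → Valley
Remedial: Pinecrest 16/134 = 11.9%, Valley 28/130 = 21.5% → Valley
Overall: Pinecrest 26/147 = 17.7%, Valley 36/139 = 25.9% → Valley
Valley wins overall and in every student group — no reversal.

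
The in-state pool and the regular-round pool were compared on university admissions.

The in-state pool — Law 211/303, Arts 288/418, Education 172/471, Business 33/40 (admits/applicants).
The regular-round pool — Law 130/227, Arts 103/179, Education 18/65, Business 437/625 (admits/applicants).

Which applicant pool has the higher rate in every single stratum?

the in-state pool

Law: the in-state pool 211/303 = 69.6%, the regular-round pool 130/227 = 57.3% → the in-state pool
Arts: the in-state pool 288/418 = 68.9%, the regular-round pool 103/179 = 57.5% → the in-state pool
Education: the in-state pool 172/471 = 36.5%, the regular-round pool 18/65 = 27.7% → the in-state pool
Business: the in-state pool 33/40 = 82.5%, the regular-round pool 437/625 = 69.9% → the in-state pool
The in-state pool has the higher rate in all 4 groups.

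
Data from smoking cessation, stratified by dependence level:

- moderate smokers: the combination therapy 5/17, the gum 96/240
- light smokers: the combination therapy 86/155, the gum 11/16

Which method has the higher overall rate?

the combination therapy

Moderate smokers: the combination therapy 5/17 = 29.4%, the gum 96/240 = 40.0% → the gum
Light smokers: the combination therapy 86/155 = 55.5%, the gum 11/16 = 68.8% → the gum
Overall: the combination therapy 91/172 = 52.9%, the gum 107/256 = 41.8% → the combination therapy
(The gum wins every dependence group but the combination therapy wins overall — the gum's participants skew toward the low-rate moderate smokers group.)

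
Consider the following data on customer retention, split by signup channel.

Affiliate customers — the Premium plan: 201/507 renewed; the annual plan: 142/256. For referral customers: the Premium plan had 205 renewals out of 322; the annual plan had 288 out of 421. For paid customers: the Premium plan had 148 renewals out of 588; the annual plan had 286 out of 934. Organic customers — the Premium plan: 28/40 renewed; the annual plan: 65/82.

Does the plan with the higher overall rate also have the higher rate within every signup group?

Affiliate: the Premium plan 201/507 = 39.6%, the annual plan 142/256 = 55.5% → the annual plan
Referral: the Premium plan 205/322 = 63.7%, the annual plan 288/421 = 68.4% → the annual plan
Paid: the Premium plan 148/588 = 25.2%, the annual plan 286/934 = 30.6% → the annual plan
Organic: the Premium plan 28/40 = 70.0%, the annual plan 65/82 = 79.3% → the annual plan
Overall: the Premium plan 582/1457 = 39.9%, the annual plan 781/1693 = 46.1% → the annual plan
The annual plan wins overall and in every signup group — no reversal.

Yes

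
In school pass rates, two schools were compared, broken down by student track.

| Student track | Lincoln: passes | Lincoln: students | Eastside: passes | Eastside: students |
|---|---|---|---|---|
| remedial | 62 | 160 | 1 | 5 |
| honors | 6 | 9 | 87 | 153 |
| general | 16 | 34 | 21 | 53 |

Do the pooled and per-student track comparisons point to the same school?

Remedial: Lincoln 62/160 = 38.8%, Eastside 1/5 = 20.0% → Lincoln
Honors: Lincoln 6/9 = 66.7%, Eastside 87/153 = 56.9% → Lincoln
General: Lincoln 16/34 = 47.1%, Eastside 21/53 = 39.6% → Lincoln
Overall: Lincoln 84/203 = 41.4%, Eastside 109/211 = 51.7% → Eastside
Lincoln wins each student group but Eastside wins overall — the comparison reverses. Lincoln's students skew toward remedial, which has a lower base rate.

No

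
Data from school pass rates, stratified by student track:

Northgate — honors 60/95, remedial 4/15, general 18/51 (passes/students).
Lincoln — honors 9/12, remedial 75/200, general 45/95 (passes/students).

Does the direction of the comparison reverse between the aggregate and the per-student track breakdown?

Honors: Northgate 60/95 = 63.2%, Lincoln 9/12 = 75.0% → Lincoln
Remedial: Northgate 4/15 = 26.7%, Lincoln 75/200 = 37.5% → Lincoln
General: Northgate 18/51 = 35.3%, Lincoln 45/95 = 47.4% → Lincoln
Overall: Northgate 82/161 = 50.9%, Lincoln 129/307 = 42.0% → Northgate
Lincoln wins each student group but Northgate wins overall — the comparison reverses. Lincoln's students skew toward remedial, which has a lower base rate.

Yes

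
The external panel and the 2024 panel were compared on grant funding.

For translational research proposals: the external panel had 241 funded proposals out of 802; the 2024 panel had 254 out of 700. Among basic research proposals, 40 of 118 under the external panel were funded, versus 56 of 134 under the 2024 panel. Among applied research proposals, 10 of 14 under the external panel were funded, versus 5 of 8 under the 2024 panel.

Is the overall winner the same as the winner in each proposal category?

No

Translational research: the external panel 241/802 = 30.0%, the 2024 panel 254/700 = 36.3% → the 2024 panel
Basic research: the external panel 40/118 = 33.9%, the 2024 panel 56/134 = 41.8% → the 2024 panel
Applied research: the external panel 10/14 = 71.4%, the 2024 panel 5/8 = 62.5% → the external panel
Overall: the external panel 291/934 = 31.2%, the 2024 panel 315/842 = 37.4% → the 2024 panel
Neither sweeps: the external panel wins 1 of 3 groups, the 2024 panel wins 2. The 2024 panel wins overall but not every group — no Simpson reversal.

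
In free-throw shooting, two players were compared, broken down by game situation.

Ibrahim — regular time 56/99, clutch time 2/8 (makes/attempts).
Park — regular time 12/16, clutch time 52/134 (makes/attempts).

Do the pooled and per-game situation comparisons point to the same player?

Regular time: Ibrahim 56/99 = 56.6%, Park 12/16 = 75.0% → Park
Clutch time: Ibrahim 2/8 = 25.0%, Park 52/134 = 38.8% → Park
Overall: Ibrahim 58/107 = 54.2%, Park 64/150 = 42.7% → Ibrahim
Park wins each game group but Ibrahim wins overall — the comparison reverses. Park's attempts skew toward clutch time, which has a lower base rate.

No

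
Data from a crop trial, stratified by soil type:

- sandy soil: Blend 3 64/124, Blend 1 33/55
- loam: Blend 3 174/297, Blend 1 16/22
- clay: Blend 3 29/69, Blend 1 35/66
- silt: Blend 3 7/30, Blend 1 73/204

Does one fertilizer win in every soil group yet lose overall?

Sandy soil: Blend 3 64/124 = 51.6%, Blend 1 33/55 = 60.0% → Blend 1
Loam: Blend 3 174/297 = 58.6%, Blend 1 16/22 = 72.7% → Blend 1
Clay: Blend 3 29/69 = 42.0%, Blend 1 35/66 = 53.0% → Blend 1
Silt: Blend 3 7/30 = 23.3%, Blend 1 73/204 = 35.8% → Blend 1
Overall: Blend 3 274/520 = 52.7%, Blend 1 157/347 = 45.2% → Blend 3
Blend 1 wins each soil group but Blend 3 wins overall — the comparison reverses. Blend 1's plots skew toward silt, which has a lower base rate.

Yes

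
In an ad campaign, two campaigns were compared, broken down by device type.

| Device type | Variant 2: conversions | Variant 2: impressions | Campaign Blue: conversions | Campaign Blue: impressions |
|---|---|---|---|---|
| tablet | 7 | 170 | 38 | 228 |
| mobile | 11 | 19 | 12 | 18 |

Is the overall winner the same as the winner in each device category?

Tablet: Variant 2 7/170 = 4.1%, Campaign Blue 38/228 = 16.7% → Campaign Blue
Mobile: Variant 2 11/19 = 57.9%, Campaign Blue 12/18 = 66.7% → Campaign Blue
Overall: Variant 2 18/189 = 9.5%, Campaign Blue 50/246 = 20.3% → Campaign Blue
Campaign Blue wins overall and in every device group — no reversal.

Yes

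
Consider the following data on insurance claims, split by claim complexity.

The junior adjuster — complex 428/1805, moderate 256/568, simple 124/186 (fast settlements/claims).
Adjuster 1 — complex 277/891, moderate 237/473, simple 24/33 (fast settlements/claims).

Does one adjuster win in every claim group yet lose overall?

No

Complex: the junior adjuster 428/1805 = 23.7%, Adjuster 1 277/891 = 31.1% → Adjuster 1
Moderate: the junior adjuster 256/568 = 45.1%, Adjuster 1 237/473 = 50.1% → Adjuster 1
Simple: the junior adjuster 124/186 = 66.7%, Adjuster 1 24/33 = 72.7% → Adjuster 1
Overall: the junior adjuster 808/2559 = 31.6%, Adjuster 1 538/1397 = 38.5% → Adjuster 1
Adjuster 1 wins overall and in every claim group — no reversal.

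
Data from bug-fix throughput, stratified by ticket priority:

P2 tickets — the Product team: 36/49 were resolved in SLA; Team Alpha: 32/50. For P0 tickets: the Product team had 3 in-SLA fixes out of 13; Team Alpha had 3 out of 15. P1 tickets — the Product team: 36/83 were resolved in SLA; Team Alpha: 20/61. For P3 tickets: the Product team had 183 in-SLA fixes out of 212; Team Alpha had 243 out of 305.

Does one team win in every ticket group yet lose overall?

No

P2: the Product team 36/49 = 73.5%, Team Alpha 32/50 = 64.0% → the Product team
P0: the Product team 3/13 = 23.1%, Team Alpha 3/15 = 20.0% → the Product team
P1: the Product team 36/83 = 43.4%, Team Alpha 20/61 = 32.8% → the Product team
P3: the Product team 183/212 = 86.3%, Team Alpha 243/305 = 79.7% → the Product team
Overall: the Product team 258/357 = 72.3%, Team Alpha 298/431 = 69.1% → the Product team
The Product team wins overall and in every ticket group — no reversal.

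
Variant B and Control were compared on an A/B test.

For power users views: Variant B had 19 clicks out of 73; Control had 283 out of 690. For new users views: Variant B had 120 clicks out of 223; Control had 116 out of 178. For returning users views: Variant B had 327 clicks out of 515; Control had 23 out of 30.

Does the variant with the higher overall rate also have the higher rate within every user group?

Power users: Variant B 19/73 = 26.0%, Control 283/690 = 41.0% → Control
New users: Variant B 120/223 = 53.8%, Control 116/178 = 65.2% → Control
Returning users: Variant B 327/515 = 63.5%, Control 23/30 = 76.7% → Control
Overall: Variant B 466/811 = 57.5%, Control 422/898 = 47.0% → Variant B
Control wins each user group but Variant B wins overall — the comparison reverses. Control's views skew toward power users, which has a lower base rate.

No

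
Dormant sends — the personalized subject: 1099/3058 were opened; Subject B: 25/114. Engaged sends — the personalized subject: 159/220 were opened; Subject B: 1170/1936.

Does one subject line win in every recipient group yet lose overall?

Dormant: the personalized subject 1099/3058 = 35.9%, Subject B 25/114 = 21.9% → the personalized subject
Engaged: the personalized subject 159/220 = 72.3%, Subject B 1170/1936 = 60.4% → the personalized subject
Overall: the personalized subject 1258/3278 = 38.4%, Subject B 1195/2050 = 58.3% → Subject B
The personalized subject wins each recipient group but Subject B wins overall — the comparison reverses. The personalized subject's sends skew toward dormant, which has a lower base rate.

Yes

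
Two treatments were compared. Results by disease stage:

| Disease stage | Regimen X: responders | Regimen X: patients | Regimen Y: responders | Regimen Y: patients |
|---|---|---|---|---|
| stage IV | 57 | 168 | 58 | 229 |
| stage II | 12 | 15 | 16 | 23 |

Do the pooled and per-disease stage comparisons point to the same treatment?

Yes

Stage IV: Regimen X 57/168 = 33.9%, Regimen Y 58/229 = 25.3% → Regimen X
Stage II: Regimen X 12/15 = 80.0%, Regimen Y 16/23 = 69.6% → Regimen X
Overall: Regimen X 69/183 = 37.7%, Regimen Y 74/252 = 29.4% → Regimen X
Regimen X wins overall and in every disease group — no reversal.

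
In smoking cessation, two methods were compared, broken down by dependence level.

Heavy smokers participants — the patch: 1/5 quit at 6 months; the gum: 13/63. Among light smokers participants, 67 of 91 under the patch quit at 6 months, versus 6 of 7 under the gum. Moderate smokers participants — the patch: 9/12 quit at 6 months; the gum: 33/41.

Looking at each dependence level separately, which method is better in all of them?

the gum

Heavy smokers: the patch 1/5 = 20.0%, the gum 13/63 = 20.6% → the gum
Light smokers: the patch 67/91 = 73.6%, the gum 6/7 = 85.7% → the gum
Moderate smokers: the patch 9/12 = 75.0%, the gum 33/41 = 80.5% → the gum
The gum has the higher rate in all 3 groups.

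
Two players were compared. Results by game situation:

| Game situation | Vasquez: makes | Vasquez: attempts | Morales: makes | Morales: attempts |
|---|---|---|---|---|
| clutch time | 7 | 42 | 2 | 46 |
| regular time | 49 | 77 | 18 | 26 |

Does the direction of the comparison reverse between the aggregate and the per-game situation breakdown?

No

Clutch time: Vasquez 7/42 = 16.7%, Morales 2/46 = 4.3% → Vasquez
Regular time: Vasquez 49/77 = 63.6%, Morales 18/26 = 69.2% → Morales
Overall: Vasquez 56/119 = 47.1%, Morales 20/72 = 27.8% → Vasquez
Neither sweeps: Vasquez wins 1 of 2 groups, Morales wins 1. Vasquez wins overall but not every group — no Simpson reversal.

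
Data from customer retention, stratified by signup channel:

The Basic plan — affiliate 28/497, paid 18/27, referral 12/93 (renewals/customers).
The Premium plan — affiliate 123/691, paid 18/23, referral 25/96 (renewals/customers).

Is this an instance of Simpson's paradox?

No

Affiliate: the Basic plan 28/497 = 5.6%, the Premium plan 123/691 = 17.8% → the Premium plan
Paid: the Basic plan 18/27 = 66.7%, the Premium plan 18/23 = 78.3% → the Premium plan
Referral: the Basic plan 12/93 = 12.9%, the Premium plan 25/96 = 26.0% → the Premium plan
Overall: the Basic plan 58/617 = 9.4%, the Premium plan 166/810 = 20.5% → the Premium plan
The Premium plan wins overall and in every signup group — no reversal.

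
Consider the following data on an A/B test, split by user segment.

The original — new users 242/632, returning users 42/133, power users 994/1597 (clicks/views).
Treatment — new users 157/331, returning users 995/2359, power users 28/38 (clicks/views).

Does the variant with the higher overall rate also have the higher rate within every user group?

New users: the original 242/632 = 38.3%, Treatment 157/331 = 47.4% → Treatment
Returning users: the original 42/133 = 31.6%, Treatment 995/2359 = 42.2% → Treatment
Power users: the original 994/1597 = 62.2%, Treatment 28/38 = 73.7% → Treatment
Overall: the original 1278/2362 = 54.1%, Treatment 1180/2728 = 43.3% → the original
Treatment wins each user group but the original wins overall — the comparison reverses. Treatment's views skew toward returning users, which has a lower base rate.

No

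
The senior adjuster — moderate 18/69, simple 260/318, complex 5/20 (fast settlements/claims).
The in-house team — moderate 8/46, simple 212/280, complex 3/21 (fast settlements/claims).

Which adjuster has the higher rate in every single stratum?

Moderate: the senior adjuster 18/69 = 26.1%, the in-house team 8/46 = 17.4% → the senior adjuster
Simple: the senior adjuster 260/318 = 81.8%, the in-house team 212/280 = 75.7% → the senior adjuster
Complex: the senior adjuster 5/20 = 25.0%, the in-house team 3/21 = 14.3% → the senior adjuster
The senior adjuster has the higher rate in all 3 groups.

the senior adjuster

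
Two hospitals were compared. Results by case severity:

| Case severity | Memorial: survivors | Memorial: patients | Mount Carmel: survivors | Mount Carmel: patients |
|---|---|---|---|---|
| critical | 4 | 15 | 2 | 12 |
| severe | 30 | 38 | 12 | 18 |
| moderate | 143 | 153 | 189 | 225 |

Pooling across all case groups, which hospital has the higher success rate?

Critical: Memorial 4/15 = 26.7%, Mount Carmel 2/12 = 16.7% → Memorial
Severe: Memorial 30/38 = 78.9%, Mount Carmel 12/18 = 66.7% → Memorial
Moderate: Memorial 143/153 = 93.5%, Mount Carmel 189/225 = 84.0% → Memorial
Overall: Memorial 177/206 = 85.9%, Mount Carmel 203/255 = 79.6% → Memorial

Memorial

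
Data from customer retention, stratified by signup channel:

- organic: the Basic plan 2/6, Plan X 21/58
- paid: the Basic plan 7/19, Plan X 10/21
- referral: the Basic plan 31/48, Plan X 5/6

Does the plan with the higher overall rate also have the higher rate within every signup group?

No

Organic: the Basic plan 2/6 = 33.3%, Plan X 21/58 = 36.2% → Plan X
Paid: the Basic plan 7/19 = 36.8%, Plan X 10/21 = 47.6% → Plan X
Referral: the Basic plan 31/48 = 64.6%, Plan X 5/6 = 83.3% → Plan X
Overall: the Basic plan 40/73 = 54.8%, Plan X 36/85 = 42.4% → the Basic plan
Plan X wins each signup group but the Basic plan wins overall — the comparison reverses. Plan X's customers skew toward organic, which has a lower base rate.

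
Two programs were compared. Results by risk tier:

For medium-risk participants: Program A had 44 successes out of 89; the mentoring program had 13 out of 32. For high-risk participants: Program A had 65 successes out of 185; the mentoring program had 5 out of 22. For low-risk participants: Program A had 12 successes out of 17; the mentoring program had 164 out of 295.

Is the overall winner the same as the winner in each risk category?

Medium-risk: Program A 44/89 = 49.4%, the mentoring program 13/32 = 40.6% → Program A
High-risk: Program A 65/185 = 35.1%, the mentoring program 5/22 = 22.7% → Program A
Low-risk: Program A 12/17 = 70.6%, the mentoring program 164/295 = 55.6% → Program A
Overall: Program A 121/291 = 41.6%, the mentoring program 182/349 = 52.1% → the mentoring program
Program A wins each risk group but the mentoring program wins overall — the comparison reverses. Program A's participants skew toward high-risk, which has a lower base rate.

No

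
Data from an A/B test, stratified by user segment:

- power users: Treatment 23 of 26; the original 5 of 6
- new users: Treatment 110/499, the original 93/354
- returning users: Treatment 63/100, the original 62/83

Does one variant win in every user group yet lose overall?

Power users: Treatment 23/26 = 88.5%, the original 5/6 = 83.3% → Treatment
New users: Treatment 110/499 = 22.0%, the original 93/354 = 26.3% → the original
Returning users: Treatment 63/100 = 63.0%, the original 62/83 = 74.7% → the original
Overall: Treatment 196/625 = 31.4%, the original 160/443 = 36.1% → the original
Neither sweeps: Treatment wins 1 of 3 groups, the original wins 2. The original wins overall but not every group — no Simpson reversal.

No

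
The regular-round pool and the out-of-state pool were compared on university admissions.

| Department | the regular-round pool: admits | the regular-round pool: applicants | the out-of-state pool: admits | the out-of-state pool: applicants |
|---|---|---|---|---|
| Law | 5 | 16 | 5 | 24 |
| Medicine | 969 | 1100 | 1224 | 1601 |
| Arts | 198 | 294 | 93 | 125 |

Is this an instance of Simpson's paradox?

Law: the regular-round pool 5/16 = 31.2%, the out-of-state pool 5/24 = 20.8% → the regular-round pool
Medicine: the regular-round pool 969/1100 = 88.1%, the out-of-state pool 1224/1601 = 76.5% → the regular-round pool
Arts: the regular-round pool 198/294 = 67.3%, the out-of-state pool 93/125 = 74.4% → the out-of-state pool
Overall: the regular-round pool 1172/1410 = 83.1%, the out-of-state pool 1322/1750 = 75.5% → the regular-round pool
Neither sweeps: the regular-round pool wins 2 of 3 groups, the out-of-state pool wins 1. The regular-round pool wins overall but not every group — no Simpson reversal.

No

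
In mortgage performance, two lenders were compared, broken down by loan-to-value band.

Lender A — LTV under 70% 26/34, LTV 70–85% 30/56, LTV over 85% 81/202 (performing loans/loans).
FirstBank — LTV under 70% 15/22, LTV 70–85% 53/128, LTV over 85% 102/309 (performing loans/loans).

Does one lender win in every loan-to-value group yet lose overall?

No

LTV under 70%: Lender A 26/34 = 76.5%, FirstBank 15/22 = 68.2% → Lender A
LTV 70–85%: Lender A 30/56 = 53.6%, FirstBank 53/128 = 41.4% → Lender A
LTV over 85%: Lender A 81/202 = 40.1%, FirstBank 102/309 = 33.0% → Lender A
Overall: Lender A 137/292 = 46.9%, FirstBank 170/459 = 37.0% → Lender A
Lender A wins overall and in every loan-to-value group — no reversal.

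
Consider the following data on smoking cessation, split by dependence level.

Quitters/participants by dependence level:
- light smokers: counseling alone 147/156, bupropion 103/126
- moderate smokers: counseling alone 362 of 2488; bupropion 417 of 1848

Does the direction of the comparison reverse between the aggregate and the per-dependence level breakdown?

Light smokers: counseling alone 147/156 = 94.2%, bupropion 103/126 = 81.7% → counseling alone
Moderate smokers: counseling alone 362/2488 = 14.5%, bupropion 417/1848 = 22.6% → bupropion
Overall: counseling alone 509/2644 = 19.3%, bupropion 520/1974 = 26.3% → bupropion
Neither sweeps: counseling alone wins 1 of 2 groups, bupropion wins 1. Bupropion wins overall but not every group — no Simpson reversal.

No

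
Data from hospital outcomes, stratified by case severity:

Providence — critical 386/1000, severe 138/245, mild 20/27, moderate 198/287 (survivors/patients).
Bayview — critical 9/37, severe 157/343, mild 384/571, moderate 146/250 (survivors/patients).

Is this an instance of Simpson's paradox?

Critical: Providence 386/1000 = 38.6%, Bayview 9/37 = 24.3% → Providence
Severe: Providence 138/245 = 56.3%, Bayview 157/343 = 45.8% → Providence
Mild: Providence 20/27 = 74.1%, Bayview 384/571 = 67.3% → Providence
Moderate: Providence 198/287 = 69.0%, Bayview 146/250 = 58.4% → Providence
Overall: Providence 742/1559 = 47.6%, Bayview 696/1201 = 58.0% → Bayview
Providence wins each case group but Bayview wins overall — the comparison reverses. Providence's patients skew toward critical, which has a lower base rate.

Yes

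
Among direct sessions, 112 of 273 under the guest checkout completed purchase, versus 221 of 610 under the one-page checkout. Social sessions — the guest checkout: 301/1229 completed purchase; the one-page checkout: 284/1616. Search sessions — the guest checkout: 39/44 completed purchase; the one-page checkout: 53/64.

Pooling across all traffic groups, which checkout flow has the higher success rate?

the guest checkout

Direct: the guest checkout 112/273 = 41.0%, the one-page checkout 221/610 = 36.2% → the guest checkout
Social: the guest checkout 301/1229 = 24.5%, the one-page checkout 284/1616 = 17.6% → the guest checkout
Search: the guest checkout 39/44 = 88.6%, the one-page checkout 53/64 = 82.8% → the guest checkout
Overall: the guest checkout 452/1546 = 29.2%, the one-page checkout 558/2290 = 24.4% → the guest checkout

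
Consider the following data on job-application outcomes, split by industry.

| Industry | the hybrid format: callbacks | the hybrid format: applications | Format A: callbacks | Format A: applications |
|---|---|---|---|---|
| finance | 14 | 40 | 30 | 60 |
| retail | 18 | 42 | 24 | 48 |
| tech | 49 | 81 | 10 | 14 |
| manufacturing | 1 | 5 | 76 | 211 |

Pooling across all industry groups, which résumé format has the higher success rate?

the hybrid format

Finance: the hybrid format 14/40 = 35.0%, Format A 30/60 = 50.0% → Format A
Retail: the hybrid format 18/42 = 42.9%, Format A 24/48 = 50.0% → Format A
Tech: the hybrid format 49/81 = 60.5%, Format A 10/14 = 71.4% → Format A
Manufacturing: the hybrid format 1/5 = 20.0%, Format A 76/211 = 36.0% → Format A
Overall: the hybrid format 82/168 = 48.8%, Format A 140/333 = 42.0% → the hybrid format
(Format A wins every industry group but the hybrid format wins overall — Format A's applications skew toward the low-rate manufacturing group.)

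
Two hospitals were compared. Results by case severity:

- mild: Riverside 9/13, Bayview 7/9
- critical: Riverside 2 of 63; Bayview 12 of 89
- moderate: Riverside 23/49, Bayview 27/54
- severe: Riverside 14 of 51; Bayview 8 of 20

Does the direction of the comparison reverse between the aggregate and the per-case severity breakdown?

No

Mild: Riverside 9/13 = 69.2%, Bayview 7/9 = 77.8% → Bayview
Critical: Riverside 2/63 = 3.2%, Bayview 12/89 = 13.5% → Bayview
Moderate: Riverside 23/49 = 46.9%, Bayview 27/54 = 50.0% → Bayview
Severe: Riverside 14/51 = 27.5%, Bayview 8/20 = 40.0% → Bayview
Overall: Riverside 48/176 = 27.3%, Bayview 54/172 = 31.4% → Bayview
Bayview wins overall and in every case group — no reversal.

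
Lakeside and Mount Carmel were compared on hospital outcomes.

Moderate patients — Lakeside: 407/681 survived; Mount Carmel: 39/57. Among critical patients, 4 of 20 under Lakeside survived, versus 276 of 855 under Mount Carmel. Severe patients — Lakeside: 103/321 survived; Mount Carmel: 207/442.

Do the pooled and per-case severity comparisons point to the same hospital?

No

Moderate: Lakeside 407/681 = 59.8%, Mount Carmel 39/57 = 68.4% → Mount Carmel
Critical: Lakeside 4/20 = 20.0%, Mount Carmel 276/855 = 32.3% → Mount Carmel
Severe: Lakeside 103/321 = 32.1%, Mount Carmel 207/442 = 46.8% → Mount Carmel
Overall: Lakeside 514/1022 = 50.3%, Mount Carmel 522/1354 = 38.6% → Lakeside
Mount Carmel wins each case group but Lakeside wins overall — the comparison reverses. Mount Carmel's patients skew toward critical, which has a lower base rate.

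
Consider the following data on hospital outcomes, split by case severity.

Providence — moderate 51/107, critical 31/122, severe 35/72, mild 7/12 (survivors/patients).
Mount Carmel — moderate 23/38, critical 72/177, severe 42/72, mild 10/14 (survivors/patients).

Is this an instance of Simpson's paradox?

No

Moderate: Providence 51/107 = 47.7%, Mount Carmel 23/38 = 60.5% → Mount Carmel
Critical: Providence 31/122 = 25.4%, Mount Carmel 72/177 = 40.7% → Mount Carmel
Severe: Providence 35/72 = 48.6%, Mount Carmel 42/72 = 58.3% → Mount Carmel
Mild: Providence 7/12 = 58.3%, Mount Carmel 10/14 = 71.4% → Mount Carmel
Overall: Providence 124/313 = 39.6%, Mount Carmel 147/301 = 48.8% → Mount Carmel
Mount Carmel wins overall and in every case group — no reversal.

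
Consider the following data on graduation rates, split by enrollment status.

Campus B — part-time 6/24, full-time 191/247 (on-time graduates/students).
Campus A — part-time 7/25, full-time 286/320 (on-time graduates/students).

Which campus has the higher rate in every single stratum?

Part-time: Campus B 6/24 = 25.0%, Campus A 7/25 = 28.0% → Campus A
Full-time: Campus B 191/247 = 77.3%, Campus A 286/320 = 89.4% → Campus A
Campus A has the higher rate in both groups.

Campus A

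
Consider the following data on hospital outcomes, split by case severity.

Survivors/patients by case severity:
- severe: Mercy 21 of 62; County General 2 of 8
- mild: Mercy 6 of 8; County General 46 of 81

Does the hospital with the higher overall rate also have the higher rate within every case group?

No

Severe: Mercy 21/62 = 33.9%, County General 2/8 = 25.0% → Mercy
Mild: Mercy 6/8 = 75.0%, County General 46/81 = 56.8% → Mercy
Overall: Mercy 27/70 = 38.6%, County General 48/89 = 53.9% → County General
Mercy wins each case group but County General wins overall — the comparison reverses. Mercy's patients skew toward severe, which has a lower base rate.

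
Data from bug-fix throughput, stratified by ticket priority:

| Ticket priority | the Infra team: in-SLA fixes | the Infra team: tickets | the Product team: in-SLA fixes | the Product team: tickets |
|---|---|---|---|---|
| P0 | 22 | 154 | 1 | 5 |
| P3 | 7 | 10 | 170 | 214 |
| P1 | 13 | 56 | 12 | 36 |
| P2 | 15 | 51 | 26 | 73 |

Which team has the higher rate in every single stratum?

P0: the Infra team 22/154 = 14.3%, the Product team 1/5 = 20.0% → the Product team
P3: the Infra team 7/10 = 70.0%, the Product team 170/214 = 79.4% → the Product team
P1: the Infra team 13/56 = 23.2%, the Product team 12/36 = 33.3% → the Product team
P2: the Infra team 15/51 = 29.4%, the Product team 26/73 = 35.6% → the Product team
The Product team has the higher rate in all 4 groups.

the Product team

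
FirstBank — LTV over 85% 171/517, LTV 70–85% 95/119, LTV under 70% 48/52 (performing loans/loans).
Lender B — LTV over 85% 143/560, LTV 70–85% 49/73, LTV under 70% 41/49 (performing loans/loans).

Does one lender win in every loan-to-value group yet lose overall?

No

LTV over 85%: FirstBank 171/517 = 33.1%, Lender B 143/560 = 25.5% → FirstBank
LTV 70–85%: FirstBank 95/119 = 79.8%, Lender B 49/73 = 67.1% → FirstBank
LTV under 70%: FirstBank 48/52 = 92.3%, Lender B 41/49 = 83.7% → FirstBank
Overall: FirstBank 314/688 = 45.6%, Lender B 233/682 = 34.2% → FirstBank
FirstBank wins overall and in every loan-to-value group — no reversal.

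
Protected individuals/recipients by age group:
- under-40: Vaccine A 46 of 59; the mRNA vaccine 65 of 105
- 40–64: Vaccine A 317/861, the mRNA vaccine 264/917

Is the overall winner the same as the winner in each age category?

Under-40: Vaccine A 46/59 = 78.0%, the mRNA vaccine 65/105 = 61.9% → Vaccine A
40–64: Vaccine A 317/861 = 36.8%, the mRNA vaccine 264/917 = 28.8% → Vaccine A
Overall: Vaccine A 363/920 = 39.5%, the mRNA vaccine 329/1022 = 32.2% → Vaccine A
Vaccine A wins overall and in every age group — no reversal.

Yes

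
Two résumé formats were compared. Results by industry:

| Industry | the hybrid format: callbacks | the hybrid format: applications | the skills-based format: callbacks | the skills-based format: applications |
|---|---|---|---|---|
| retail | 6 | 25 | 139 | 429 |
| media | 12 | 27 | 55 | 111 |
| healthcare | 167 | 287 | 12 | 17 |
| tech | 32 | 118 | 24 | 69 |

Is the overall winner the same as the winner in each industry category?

No

Retail: the hybrid format 6/25 = 24.0%, the skills-based format 139/429 = 32.4% → the skills-based format
Media: the hybrid format 12/27 = 44.4%, the skills-based format 55/111 = 49.5% → the skills-based format
Healthcare: the hybrid format 167/287 = 58.2%, the skills-based format 12/17 = 70.6% → the skills-based format
Tech: the hybrid format 32/118 = 27.1%, the skills-based format 24/69 = 34.8% → the skills-based format
Overall: the hybrid format 217/457 = 47.5%, the skills-based format 230/626 = 36.7% → the hybrid format
The skills-based format wins each industry group but the hybrid format wins overall — the comparison reverses. The skills-based format's applications skew toward retail, which has a lower base rate.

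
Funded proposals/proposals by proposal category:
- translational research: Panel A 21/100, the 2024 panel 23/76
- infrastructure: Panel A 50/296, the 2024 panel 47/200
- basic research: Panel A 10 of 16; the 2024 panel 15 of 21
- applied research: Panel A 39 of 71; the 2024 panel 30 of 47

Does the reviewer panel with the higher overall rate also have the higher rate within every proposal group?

Translational research: Panel A 21/100 = 21.0%, the 2024 panel 23/76 = 30.3% → the 2024 panel
Infrastructure: Panel A 50/296 = 16.9%, the 2024 panel 47/200 = 23.5% → the 2024 panel
Basic research: Panel A 10/16 = 62.5%, the 2024 panel 15/21 = 71.4% → the 2024 panel
Applied research: Panel A 39/71 = 54.9%, the 2024 panel 30/47 = 63.8% → the 2024 panel
Overall: Panel A 120/483 = 24.8%, the 2024 panel 115/344 = 33.4% → the 2024 panel
The 2024 panel wins overall and in every proposal group — no reversal.

Yes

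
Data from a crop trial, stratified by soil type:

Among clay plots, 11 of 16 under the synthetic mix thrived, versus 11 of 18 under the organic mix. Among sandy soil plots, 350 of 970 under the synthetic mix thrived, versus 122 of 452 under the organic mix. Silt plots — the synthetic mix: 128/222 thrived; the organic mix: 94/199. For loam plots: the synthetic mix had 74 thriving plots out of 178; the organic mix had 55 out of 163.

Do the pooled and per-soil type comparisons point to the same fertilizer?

Yes

Clay: the synthetic mix 11/16 = 68.8%, the organic mix 11/18 = 61.1% → the synthetic mix
Sandy soil: the synthetic mix 350/970 = 36.1%, the organic mix 122/452 = 27.0% → the synthetic mix
Silt: the synthetic mix 128/222 = 57.7%, the organic mix 94/199 = 47.2% → the synthetic mix
Loam: the synthetic mix 74/178 = 41.6%, the organic mix 55/163 = 33.7% → the synthetic mix
Overall: the synthetic mix 563/1386 = 40.6%, the organic mix 282/832 = 33.9% → the synthetic mix
The synthetic mix wins overall and in every soil group — no reversal.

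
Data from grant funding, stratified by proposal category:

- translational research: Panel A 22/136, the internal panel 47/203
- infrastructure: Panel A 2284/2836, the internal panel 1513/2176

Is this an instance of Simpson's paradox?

No

Translational research: Panel A 22/136 = 16.2%, the internal panel 47/203 = 23.2% → the internal panel
Infrastructure: Panel A 2284/2836 = 80.5%, the internal panel 1513/2176 = 69.5% → Panel A
Overall: Panel A 2306/2972 = 77.6%, the internal panel 1560/2379 = 65.6% → Panel A
Neither sweeps: Panel A wins 1 of 2 groups, the internal panel wins 1. Panel A wins overall but not every group — no Simpson reversal.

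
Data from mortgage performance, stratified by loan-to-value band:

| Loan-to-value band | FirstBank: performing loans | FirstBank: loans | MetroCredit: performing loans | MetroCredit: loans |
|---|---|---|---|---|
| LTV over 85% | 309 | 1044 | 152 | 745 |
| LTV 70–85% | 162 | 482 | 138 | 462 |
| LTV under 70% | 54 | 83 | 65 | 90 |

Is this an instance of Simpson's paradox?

No

LTV over 85%: FirstBank 309/1044 = 29.6%, MetroCredit 152/745 = 20.4% → FirstBank
LTV 70–85%: FirstBank 162/482 = 33.6%, MetroCredit 138/462 = 29.9% → FirstBank
LTV under 70%: FirstBank 54/83 = 65.1%, MetroCredit 65/90 = 72.2% → MetroCredit
Overall: FirstBank 525/1609 = 32.6%, MetroCredit 355/1297 = 27.4% → FirstBank
Neither sweeps: FirstBank wins 2 of 3 groups, MetroCredit wins 1. FirstBank wins overall but not every group — no Simpson reversal.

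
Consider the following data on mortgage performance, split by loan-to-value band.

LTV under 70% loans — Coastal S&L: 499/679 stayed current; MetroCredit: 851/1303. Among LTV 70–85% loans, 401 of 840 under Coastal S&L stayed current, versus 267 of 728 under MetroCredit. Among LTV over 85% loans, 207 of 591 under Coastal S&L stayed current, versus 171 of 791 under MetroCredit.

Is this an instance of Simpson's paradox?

No

LTV under 70%: Coastal S&L 499/679 = 73.5%, MetroCredit 851/1303 = 65.3% → Coastal S&L
LTV 70–85%: Coastal S&L 401/840 = 47.7%, MetroCredit 267/728 = 36.7% → Coastal S&L
LTV over 85%: Coastal S&L 207/591 = 35.0%, MetroCredit 171/791 = 21.6% → Coastal S&L
Overall: Coastal S&L 1107/2110 = 52.5%, MetroCredit 1289/2822 = 45.7% → Coastal S&L
Coastal S&L wins overall and in every loan-to-value group — no reversal.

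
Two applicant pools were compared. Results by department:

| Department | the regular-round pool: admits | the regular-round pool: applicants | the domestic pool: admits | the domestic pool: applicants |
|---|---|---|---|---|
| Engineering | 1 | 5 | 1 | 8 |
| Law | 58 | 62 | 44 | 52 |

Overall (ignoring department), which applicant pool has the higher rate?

Engineering: the regular-round pool 1/5 = 20.0%, the domestic pool 1/8 = 12.5% → the regular-round pool
Law: the regular-round pool 58/62 = 93.5%, the domestic pool 44/52 = 84.6% → the regular-round pool
Overall: the regular-round pool 59/67 = 88.1%, the domestic pool 45/60 = 75.0% → the regular-round pool

the regular-round pool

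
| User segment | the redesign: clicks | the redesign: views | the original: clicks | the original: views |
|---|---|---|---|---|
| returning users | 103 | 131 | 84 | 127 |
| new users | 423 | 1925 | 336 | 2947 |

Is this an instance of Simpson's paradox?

Returning users: the redesign 103/131 = 78.6%, the original 84/127 = 66.1% → the redesign
New users: the redesign 423/1925 = 22.0%, the original 336/2947 = 11.4% → the redesign
Overall: the redesign 526/2056 = 25.6%, the original 420/3074 = 13.7% → the redesign
The redesign wins overall and in every user group — no reversal.

No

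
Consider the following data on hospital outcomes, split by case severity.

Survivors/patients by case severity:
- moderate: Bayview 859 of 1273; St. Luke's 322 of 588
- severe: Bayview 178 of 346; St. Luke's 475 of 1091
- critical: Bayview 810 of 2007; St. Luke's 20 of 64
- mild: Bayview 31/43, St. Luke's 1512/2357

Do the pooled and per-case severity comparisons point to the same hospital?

Moderate: Bayview 859/1273 = 67.5%, St. Luke's 322/588 = 54.8% → Bayview
Severe: Bayview 178/346 = 51.4%, St. Luke's 475/1091 = 43.5% → Bayview
Critical: Bayview 810/2007 = 40.4%, St. Luke's 20/64 = 31.2% → Bayview
Mild: Bayview 31/43 = 72.1%, St. Luke's 1512/2357 = 64.1% → Bayview
Overall: Bayview 1878/3669 = 51.2%, St. Luke's 2329/4100 = 56.8% → St. Luke's
Bayview wins each case group but St. Luke's wins overall — the comparison reverses. Bayview's patients skew toward critical, which has a lower base rate.

No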